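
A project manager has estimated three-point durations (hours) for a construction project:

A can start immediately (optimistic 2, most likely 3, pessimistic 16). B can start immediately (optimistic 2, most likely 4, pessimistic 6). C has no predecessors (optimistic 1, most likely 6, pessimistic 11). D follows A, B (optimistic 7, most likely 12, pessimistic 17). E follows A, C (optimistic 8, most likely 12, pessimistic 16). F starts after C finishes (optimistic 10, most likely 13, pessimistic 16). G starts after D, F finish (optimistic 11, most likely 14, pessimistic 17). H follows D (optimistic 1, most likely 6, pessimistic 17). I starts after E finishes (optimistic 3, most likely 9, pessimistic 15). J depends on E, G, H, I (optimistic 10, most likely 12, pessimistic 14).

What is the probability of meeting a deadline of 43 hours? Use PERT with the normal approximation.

te_A = (2 + 4·3 + 16)/6 = 30/6 = 5; σ²_A = ((16−2)/6)² = 5.444
te_B = (2 + 4·4 + 6)/6 = 24/6 = 4; σ²_B = ((6−2)/6)² = 0.444
te_C = (1 + 4·6 + 11)/6 = 36/6 = 6; σ²_C = ((11−1)/6)² = 2.778
te_D = (7 + 4·12 + 17)/6 = 72/6 = 12; σ²_D = ((17−7)/6)² = 2.778
te_E = (8 + 4·12 + 16)/6 = 72/6 = 12; σ²_E = ((16−8)/6)² = 1.778
te_F = (10 + 4·13 + 16)/6 = 78/6 = 13; σ²_F = ((16−10)/6)² = 1.000
te_G = (11 + 4·14 + 17)/6 = 84/6 = 14; σ²_G = ((17−11)/6)² = 1.000
te_H = (1 + 4·6 + 17)/6 = 42/6 = 7; σ²_H = ((17−1)/6)² = 7.111
te_I = (3 + 4·9 + 15)/6 = 54/6 = 9; σ²_I = ((15−3)/6)² = 4.000
te_J = (10 + 4·12 + 14)/6 = 72/6 = 12; σ²_J = ((14−10)/6)² = 0.444

Forward pass:
ES_A = 0; EF_A = 5
ES_B = 0; EF_B = 4
ES_C = 0; EF_C = 6
ES_D = max(EF_A=5, EF_B=4) = 5; EF_D = 5+12 = 17
ES_E = max(EF_A=5, EF_C=6) = 6; EF_E = 6+12 = 18
ES_F = 6; EF_F = 6+13 = 19
ES_G = max(EF_D=17, EF_F=19) = 19; EF_G = 19+14 = 33
ES_H = 17; EF_H = 17+7 = 24
ES_I = 18; EF_I = 18+9 = 27
ES_J = max(EF_E=18, EF_G=33, EF_H=24, EF_I=27) = 33; EF_J = 33+12 = 45
Expected project duration μ = 45 hours. Critical path: C → F → G → J.

Variance along critical path = 2.778 + 1.000 + 1.000 + 0.444 = 5.222; σ = √5.222 = 2.285 hours.
Z = (43 − 45) / 2.285 = -0.875
P(T ≤ 43) = Φ(-0.875) ≈ 0.191

0.191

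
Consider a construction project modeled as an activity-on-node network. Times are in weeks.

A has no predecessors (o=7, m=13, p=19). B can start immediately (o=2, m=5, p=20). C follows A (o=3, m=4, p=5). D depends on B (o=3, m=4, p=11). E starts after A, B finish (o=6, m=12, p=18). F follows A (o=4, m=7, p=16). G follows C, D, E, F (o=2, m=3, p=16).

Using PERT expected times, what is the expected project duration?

30 weeks

te_A = (7 + 4·13 + 19)/6 = 78/6 = 13
te_B = (2 + 4·5 + 20)/6 = 42/6 = 7
te_C = (3 + 4·4 + 5)/6 = 24/6 = 4
te_D = (3 + 4·4 + 11)/6 = 30/6 = 5
te_E = (6 + 4·12 + 18)/6 = 72/6 = 12
te_F = (4 + 4·7 + 16)/6 = 48/6 = 8
te_G = (2 + 4·3 + 16)/6 = 30/6 = 5

Forward pass:
ES_A = 0; EF_A = 13
ES_B = 0; EF_B = 7
ES_C = 13; EF_C = 13+4 = 17
ES_D = 7; EF_D = 7+5 = 12
ES_E = max(EF_A=13, EF_B=7) = 13; EF_E = 13+12 = 25
ES_F = 13; EF_F = 13+8 = 21
ES_G = max(EF_C=17, EF_D=12, EF_E=25, EF_F=21) = 25; EF_G = 25+5 = 30
Expected project duration μ = 30 weeks. Critical path: A → E → G.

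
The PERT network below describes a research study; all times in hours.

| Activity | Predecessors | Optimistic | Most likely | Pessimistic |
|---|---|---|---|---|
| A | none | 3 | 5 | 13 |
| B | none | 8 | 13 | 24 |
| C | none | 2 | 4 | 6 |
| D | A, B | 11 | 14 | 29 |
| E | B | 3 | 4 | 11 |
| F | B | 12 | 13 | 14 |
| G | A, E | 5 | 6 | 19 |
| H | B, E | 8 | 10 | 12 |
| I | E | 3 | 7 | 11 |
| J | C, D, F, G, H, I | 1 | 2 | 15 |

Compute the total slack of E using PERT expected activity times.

1 hours

te_A = (3 + 4·5 + 13)/6 = 36/6 = 6
te_B = (8 + 4·13 + 24)/6 = 84/6 = 14
te_C = (2 + 4·4 + 6)/6 = 24/6 = 4
te_D = (11 + 4·14 + 29)/6 = 96/6 = 16
te_E = (3 + 4·4 + 11)/6 = 30/6 = 5
te_F = (12 + 4·13 + 14)/6 = 78/6 = 13
te_G = (5 + 4·6 + 19)/6 = 48/6 = 8
te_H = (8 + 4·10 + 12)/6 = 60/6 = 10
te_I = (3 + 4·7 + 11)/6 = 42/6 = 7
te_J = (1 + 4·2 + 15)/6 = 24/6 = 4

Forward pass:
ES_A = 0; EF_A = 6
ES_B = 0; EF_B = 14
ES_C = 0; EF_C = 4
ES_D = max(EF_A=6, EF_B=14) = 14; EF_D = 14+16 = 30
ES_E = 14; EF_E = 14+5 = 19
ES_F = 14; EF_F = 14+13 = 27
ES_G = max(EF_A=6, EF_E=19) = 19; EF_G = 19+8 = 27
ES_H = max(EF_B=14, EF_E=19) = 19; EF_H = 19+10 = 29
ES_I = 19; EF_I = 19+7 = 26
ES_J = max(EF_C=4, EF_D=30, EF_F=27, EF_G=27, EF_H=29, EF_I=26) = 30; EF_J = 30+4 = 34
Expected project duration μ = 34 hours. Critical path: B → D → J.

Backward pass:
LF_J = 34; LS_J = 34−4 = 30
LF_I = LS_J = 30; LS_I = 30−7 = 23
LF_H = LS_J = 30; LS_H = 30−10 = 20
LF_G = LS_J = 30; LS_G = 30−8 = 22
LF_F = LS_J = 30; LS_F = 30−13 = 17
LF_E = min(LS_G=22, LS_H=20, LS_I=23) = 20; LS_E = 20−5 = 15
LF_D = LS_J = 30; LS_D = 30−16 = 14
LF_C = LS_J = 30; LS_C = 30−4 = 26
LF_B = min(LS_D=14, LS_E=15, LS_F=17, LS_H=20) = 14; LS_B = 14−14 = 0
LF_A = min(LS_D=14, LS_G=22) = 14; LS_A = 14−6 = 8
Slack_E = LS_E − ES_E = 15 − 14 = 1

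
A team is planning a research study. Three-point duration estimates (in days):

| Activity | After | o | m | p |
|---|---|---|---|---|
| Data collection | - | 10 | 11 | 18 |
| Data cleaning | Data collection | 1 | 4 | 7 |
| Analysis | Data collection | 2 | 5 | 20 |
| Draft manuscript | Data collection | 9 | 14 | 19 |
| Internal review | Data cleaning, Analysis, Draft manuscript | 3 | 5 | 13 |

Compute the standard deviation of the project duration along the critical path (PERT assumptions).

2.71 days

te_Data collection = (10 + 4·11 + 18)/6 = 72/6 = 12; σ²_Data collection = ((18−10)/6)² = 1.778
te_Data cleaning = (1 + 4·4 + 7)/6 = 24/6 = 4; σ²_Data cleaning = ((7−1)/6)² = 1.000
te_Analysis = (2 + 4·5 + 20)/6 = 42/6 = 7; σ²_Analysis = ((20−2)/6)² = 9.000
te_Draft manuscript = (9 + 4·14 + 19)/6 = 84/6 = 14; σ²_Draft manuscript = ((19−9)/6)² = 2.778
te_Internal review = (3 + 4·5 + 13)/6 = 36/6 = 6; σ²_Internal review = ((13−3)/6)² = 2.778

Forward pass:
ES_Data collection = 0; EF_Data collection = 12
ES_Data cleaning = 12; EF_Data cleaning = 12+4 = 16
ES_Analysis = 12; EF_Analysis = 12+7 = 19
ES_Draft manuscript = 12; EF_Draft manuscript = 12+14 = 26
ES_Internal review = max(EF_Data cleaning=16, EF_Analysis=19, EF_Draft manuscript=26) = 26; EF_Internal review = 26+6 = 32
Expected project duration μ = 32 days. Critical path: Data collection → Draft manuscript → Internal review.

Variance along critical path = 1.778 + 2.778 + 2.778 = 7.333
σ = √7.333 = 2.708 days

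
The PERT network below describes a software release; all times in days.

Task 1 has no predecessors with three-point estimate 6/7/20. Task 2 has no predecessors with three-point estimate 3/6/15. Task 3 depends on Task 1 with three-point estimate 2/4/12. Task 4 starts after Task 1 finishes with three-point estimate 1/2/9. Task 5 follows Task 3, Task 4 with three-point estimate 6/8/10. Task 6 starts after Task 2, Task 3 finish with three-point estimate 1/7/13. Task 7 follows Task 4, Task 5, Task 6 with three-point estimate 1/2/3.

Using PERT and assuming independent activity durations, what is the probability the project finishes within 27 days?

0.844

te_Task 1 = (6 + 4·7 + 20)/6 = 54/6 = 9; σ²_Task 1 = ((20−6)/6)² = 5.444
te_Task 2 = (3 + 4·6 + 15)/6 = 42/6 = 7; σ²_Task 2 = ((15−3)/6)² = 4.000
te_Task 3 = (2 + 4·4 + 12)/6 = 30/6 = 5; σ²_Task 3 = ((12−2)/6)² = 2.778
te_Task 4 = (1 + 4·2 + 9)/6 = 18/6 = 3; σ²_Task 4 = ((9−1)/6)² = 1.778
te_Task 5 = (6 + 4·8 + 10)/6 = 48/6 = 8; σ²_Task 5 = ((10−6)/6)² = 0.444
te_Task 6 = (1 + 4·7 + 13)/6 = 42/6 = 7; σ²_Task 6 = ((13−1)/6)² = 4.000
te_Task 7 = (1 + 4·2 + 3)/6 = 12/6 = 2; σ²_Task 7 = ((3−1)/6)² = 0.111

Forward pass:
ES_Task 1 = 0; EF_Task 1 = 9
ES_Task 2 = 0; EF_Task 2 = 7
ES_Task 3 = 9; EF_Task 3 = 9+5 = 14
ES_Task 4 = 9; EF_Task 4 = 9+3 = 12
ES_Task 5 = max(EF_Task 3=14, EF_Task 4=12) = 14; EF_Task 5 = 14+8 = 22
ES_Task 6 = max(EF_Task 2=7, EF_Task 3=14) = 14; EF_Task 6 = 14+7 = 21
ES_Task 7 = max(EF_Task 4=12, EF_Task 5=22, EF_Task 6=21) = 22; EF_Task 7 = 22+2 = 24
Expected project duration μ = 24 days. Critical path: Task 1 → Task 3 → Task 5 → Task 7.

Variance along critical path = 5.444 + 2.778 + 0.444 + 0.111 = 8.778; σ = √8.778 = 2.963 days.
Z = (27 − 24) / 2.963 = 1.013
P(T ≤ 27) = Φ(1.013) ≈ 0.844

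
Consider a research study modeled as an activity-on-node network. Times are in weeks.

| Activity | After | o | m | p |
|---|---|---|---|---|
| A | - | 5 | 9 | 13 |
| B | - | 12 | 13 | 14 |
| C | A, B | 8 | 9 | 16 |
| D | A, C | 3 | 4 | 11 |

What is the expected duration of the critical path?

te_A = (5 + 4·9 + 13)/6 = 54/6 = 9
te_B = (12 + 4·13 + 14)/6 = 78/6 = 13
te_C = (8 + 4·9 + 16)/6 = 60/6 = 10
te_D = (3 + 4·4 + 11)/6 = 30/6 = 5

Forward pass:
ES_A = 0; EF_A = 9
ES_B = 0; EF_B = 13
ES_C = max(EF_A=9, EF_B=13) = 13; EF_C = 13+10 = 23
ES_D = max(EF_A=9, EF_C=23) = 23; EF_D = 23+5 = 28
Expected project duration μ = 28 weeks. Critical path: B → C → D.

28 weeks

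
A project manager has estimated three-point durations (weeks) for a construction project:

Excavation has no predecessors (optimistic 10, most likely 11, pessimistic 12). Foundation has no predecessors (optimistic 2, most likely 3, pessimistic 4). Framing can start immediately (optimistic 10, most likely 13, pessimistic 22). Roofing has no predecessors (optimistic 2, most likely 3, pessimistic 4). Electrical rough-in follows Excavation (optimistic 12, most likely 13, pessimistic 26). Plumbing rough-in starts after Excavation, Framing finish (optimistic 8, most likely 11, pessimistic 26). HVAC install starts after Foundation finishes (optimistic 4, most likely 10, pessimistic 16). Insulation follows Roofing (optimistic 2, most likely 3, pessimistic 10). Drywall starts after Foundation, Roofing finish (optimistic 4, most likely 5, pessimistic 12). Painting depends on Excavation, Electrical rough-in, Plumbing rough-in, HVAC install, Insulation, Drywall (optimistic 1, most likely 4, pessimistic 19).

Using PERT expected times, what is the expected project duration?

te_Excavation = (10 + 4·11 + 12)/6 = 66/6 = 11
te_Foundation = (2 + 4·3 + 4)/6 = 18/6 = 3
te_Framing = (10 + 4·13 + 22)/6 = 84/6 = 14
te_Roofing = (2 + 4·3 + 4)/6 = 18/6 = 3
te_Electrical rough-in = (12 + 4·13 + 26)/6 = 90/6 = 15
te_Plumbing rough-in = (8 + 4·11 + 26)/6 = 78/6 = 13
te_HVAC install = (4 + 4·10 + 16)/6 = 60/6 = 10
te_Insulation = (2 + 4·3 + 10)/6 = 24/6 = 4
te_Drywall = (4 + 4·5 + 12)/6 = 36/6 = 6
te_Painting = (1 + 4·4 + 19)/6 = 36/6 = 6

Forward pass:
ES_Excavation = 0; EF_Excavation = 11
ES_Foundation = 0; EF_Foundation = 3
ES_Framing = 0; EF_Framing = 14
ES_Roofing = 0; EF_Roofing = 3
ES_Electrical rough-in = 11; EF_Electrical rough-in = 11+15 = 26
ES_Plumbing rough-in = max(EF_Excavation=11, EF_Framing=14) = 14; EF_Plumbing rough-in = 14+13 = 27
ES_HVAC install = 3; EF_HVAC install = 3+10 = 13
ES_Insulation = 3; EF_Insulation = 3+4 = 7
ES_Drywall = max(EF_Foundation=3, EF_Roofing=3) = 3; EF_Drywall = 3+6 = 9
ES_Painting = max(EF_Excavation=11, EF_Electrical rough-in=26, EF_Plumbing rough-in=27, EF_HVAC install=13, EF_Insulation=7, EF_Drywall=9) = 27; EF_Painting = 27+6 = 33
Expected project duration μ = 33 weeks. Critical path: Framing → Plumbing rough-in → Painting.

33 weeks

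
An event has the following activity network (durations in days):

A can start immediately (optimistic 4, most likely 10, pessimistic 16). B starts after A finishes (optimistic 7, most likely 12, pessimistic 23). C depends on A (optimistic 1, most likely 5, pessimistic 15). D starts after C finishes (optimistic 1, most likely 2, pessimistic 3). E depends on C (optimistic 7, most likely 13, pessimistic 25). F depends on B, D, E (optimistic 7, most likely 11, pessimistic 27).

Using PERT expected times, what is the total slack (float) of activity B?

7 days

te_A = (4 + 4·10 + 16)/6 = 60/6 = 10
te_B = (7 + 4·12 + 23)/6 = 78/6 = 13
te_C = (1 + 4·5 + 15)/6 = 36/6 = 6
te_D = (1 + 4·2 + 3)/6 = 12/6 = 2
te_E = (7 + 4·13 + 25)/6 = 84/6 = 14
te_F = (7 + 4·11 + 27)/6 = 78/6 = 13

Forward pass:
ES_A = 0; EF_A = 10
ES_B = 10; EF_B = 10+13 = 23
ES_C = 10; EF_C = 10+6 = 16
ES_D = 16; EF_D = 16+2 = 18
ES_E = 16; EF_E = 16+14 = 30
ES_F = max(EF_B=23, EF_D=18, EF_E=30) = 30; EF_F = 30+13 = 43
Expected project duration μ = 43 days. Critical path: A → C → E → F.

Backward pass:
LF_F = 43; LS_F = 43−13 = 30
LF_E = LS_F = 30; LS_E = 30−14 = 16
LF_D = LS_F = 30; LS_D = 30−2 = 28
LF_C = min(LS_D=28, LS_E=16) = 16; LS_C = 16−6 = 10
LF_B = LS_F = 30; LS_B = 30−13 = 17
LF_A = min(LS_B=17, LS_C=10) = 10; LS_A = 10−10 = 0
Slack_B = LS_B − ES_B = 17 − 10 = 7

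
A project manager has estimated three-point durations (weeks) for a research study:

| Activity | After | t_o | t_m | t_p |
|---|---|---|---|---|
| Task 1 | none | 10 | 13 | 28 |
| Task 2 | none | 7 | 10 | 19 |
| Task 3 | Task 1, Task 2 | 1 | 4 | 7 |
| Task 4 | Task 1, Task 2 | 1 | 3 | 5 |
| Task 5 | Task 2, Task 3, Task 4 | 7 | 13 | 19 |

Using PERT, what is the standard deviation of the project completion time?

te_Task 1 = (10 + 4·13 + 28)/6 = 90/6 = 15; σ²_Task 1 = ((28−10)/6)² = 9.000
te_Task 2 = (7 + 4·10 + 19)/6 = 66/6 = 11; σ²_Task 2 = ((19−7)/6)² = 4.000
te_Task 3 = (1 + 4·4 + 7)/6 = 24/6 = 4; σ²_Task 3 = ((7−1)/6)² = 1.000
te_Task 4 = (1 + 4·3 + 5)/6 = 18/6 = 3; σ²_Task 4 = ((5−1)/6)² = 0.444
te_Task 5 = (7 + 4·13 + 19)/6 = 78/6 = 13; σ²_Task 5 = ((19−7)/6)² = 4.000

Forward pass:
ES_Task 1 = 0; EF_Task 1 = 15
ES_Task 2 = 0; EF_Task 2 = 11
ES_Task 3 = max(EF_Task 1=15, EF_Task 2=11) = 15; EF_Task 3 = 15+4 = 19
ES_Task 4 = max(EF_Task 1=15, EF_Task 2=11) = 15; EF_Task 4 = 15+3 = 18
ES_Task 5 = max(EF_Task 2=11, EF_Task 3=19, EF_Task 4=18) = 19; EF_Task 5 = 19+13 = 32
Expected project duration μ = 32 weeks. Critical path: Task 1 → Task 3 → Task 5.

Variance along critical path = 9.000 + 1.000 + 4.000 = 14.000
σ = √14.000 = 3.742 weeks

3.74 weeks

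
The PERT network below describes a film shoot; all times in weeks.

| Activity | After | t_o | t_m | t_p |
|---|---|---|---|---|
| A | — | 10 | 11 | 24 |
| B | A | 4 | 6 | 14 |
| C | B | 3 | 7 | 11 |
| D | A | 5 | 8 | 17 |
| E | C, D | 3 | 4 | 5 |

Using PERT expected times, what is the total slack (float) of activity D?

5 weeks

te_A = (10 + 4·11 + 24)/6 = 78/6 = 13
te_B = (4 + 4·6 + 14)/6 = 42/6 = 7
te_C = (3 + 4·7 + 11)/6 = 42/6 = 7
te_D = (5 + 4·8 + 17)/6 = 54/6 = 9
te_E = (3 + 4·4 + 5)/6 = 24/6 = 4

Forward pass:
ES_A = 0; EF_A = 13
ES_B = 13; EF_B = 13+7 = 20
ES_C = 20; EF_C = 20+7 = 27
ES_D = 13; EF_D = 13+9 = 22
ES_E = max(EF_C=27, EF_D=22) = 27; EF_E = 27+4 = 31
Expected project duration μ = 31 weeks. Critical path: A → B → C → E.

Backward pass:
LF_E = 31; LS_E = 31−4 = 27
LF_D = LS_E = 27; LS_D = 27−9 = 18
LF_C = LS_E = 27; LS_C = 27−7 = 20
LF_B = LS_C = 20; LS_B = 20−7 = 13
LF_A = min(LS_B=13, LS_D=18) = 13; LS_A = 13−13 = 0
Slack_D = LS_D − ES_D = 18 − 13 = 5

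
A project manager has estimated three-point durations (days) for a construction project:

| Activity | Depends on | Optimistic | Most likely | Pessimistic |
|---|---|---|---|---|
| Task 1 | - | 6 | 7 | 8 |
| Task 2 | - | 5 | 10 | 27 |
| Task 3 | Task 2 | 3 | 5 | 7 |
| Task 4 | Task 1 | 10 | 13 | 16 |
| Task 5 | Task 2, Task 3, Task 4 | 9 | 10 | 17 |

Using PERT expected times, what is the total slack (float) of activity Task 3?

3 days

te_Task 1 = (6 + 4·7 + 8)/6 = 42/6 = 7
te_Task 2 = (5 + 4·10 + 27)/6 = 72/6 = 12
te_Task 3 = (3 + 4·5 + 7)/6 = 30/6 = 5
te_Task 4 = (10 + 4·13 + 16)/6 = 78/6 = 13
te_Task 5 = (9 + 4·10 + 17)/6 = 66/6 = 11

Forward pass:
ES_Task 1 = 0; EF_Task 1 = 7
ES_Task 2 = 0; EF_Task 2 = 12
ES_Task 3 = 12; EF_Task 3 = 12+5 = 17
ES_Task 4 = 7; EF_Task 4 = 7+13 = 20
ES_Task 5 = max(EF_Task 2=12, EF_Task 3=17, EF_Task 4=20) = 20; EF_Task 5 = 20+11 = 31
Expected project duration μ = 31 days. Critical path: Task 1 → Task 4 → Task 5.

Backward pass:
LF_Task 5 = 31; LS_Task 5 = 31−11 = 20
LF_Task 4 = LS_Task 5 = 20; LS_Task 4 = 20−13 = 7
LF_Task 3 = LS_Task 5 = 20; LS_Task 3 = 20−5 = 15
LF_Task 2 = min(LS_Task 3=15, LS_Task 5=20) = 15; LS_Task 2 = 15−12 = 3
LF_Task 1 = LS_Task 4 = 7; LS_Task 1 = 7−7 = 0
Slack_Task 3 = LS_Task 3 − ES_Task 3 = 15 − 12 = 3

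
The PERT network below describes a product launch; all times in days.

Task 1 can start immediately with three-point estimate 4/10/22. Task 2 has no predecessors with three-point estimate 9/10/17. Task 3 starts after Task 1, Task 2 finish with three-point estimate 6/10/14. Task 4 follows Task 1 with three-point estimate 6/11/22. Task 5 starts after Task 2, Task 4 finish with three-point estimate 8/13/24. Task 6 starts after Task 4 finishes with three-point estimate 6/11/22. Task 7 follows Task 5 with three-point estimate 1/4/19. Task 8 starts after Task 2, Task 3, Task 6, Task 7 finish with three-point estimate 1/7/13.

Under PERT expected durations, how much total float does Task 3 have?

22 days

te_Task 1 = (4 + 4·10 + 22)/6 = 66/6 = 11
te_Task 2 = (9 + 4·10 + 17)/6 = 66/6 = 11
te_Task 3 = (6 + 4·10 + 14)/6 = 60/6 = 10
te_Task 4 = (6 + 4·11 + 22)/6 = 72/6 = 12
te_Task 5 = (8 + 4·13 + 24)/6 = 84/6 = 14
te_Task 6 = (6 + 4·11 + 22)/6 = 72/6 = 12
te_Task 7 = (1 + 4·4 + 19)/6 = 36/6 = 6
te_Task 8 = (1 + 4·7 + 13)/6 = 42/6 = 7

Forward pass:
ES_Task 1 = 0; EF_Task 1 = 11
ES_Task 2 = 0; EF_Task 2 = 11
ES_Task 3 = max(EF_Task 1=11, EF_Task 2=11) = 11; EF_Task 3 = 11+10 = 21
ES_Task 4 = 11; EF_Task 4 = 11+12 = 23
ES_Task 5 = max(EF_Task 2=11, EF_Task 4=23) = 23; EF_Task 5 = 23+14 = 37
ES_Task 6 = 23; EF_Task 6 = 23+12 = 35
ES_Task 7 = 37; EF_Task 7 = 37+6 = 43
ES_Task 8 = max(EF_Task 2=11, EF_Task 3=21, EF_Task 6=35, EF_Task 7=43) = 43; EF_Task 8 = 43+7 = 50
Expected project duration μ = 50 days. Critical path: Task 1 → Task 4 → Task 5 → Task 7 → Task 8.

Backward pass:
LF_Task 8 = 50; LS_Task 8 = 50−7 = 43
LF_Task 7 = LS_Task 8 = 43; LS_Task 7 = 43−6 = 37
LF_Task 6 = LS_Task 8 = 43; LS_Task 6 = 43−12 = 31
LF_Task 5 = LS_Task 7 = 37; LS_Task 5 = 37−14 = 23
LF_Task 4 = min(LS_Task 5=23, LS_Task 6=31) = 23; LS_Task 4 = 23−12 = 11
LF_Task 3 = LS_Task 8 = 43; LS_Task 3 = 43−10 = 33
LF_Task 2 = min(LS_Task 3=33, LS_Task 5=23, LS_Task 8=43) = 23; LS_Task 2 = 23−11 = 12
LF_Task 1 = min(LS_Task 3=33, LS_Task 4=11) = 11; LS_Task 1 = 11−11 = 0
Slack_Task 3 = LS_Task 3 − ES_Task 3 = 33 − 11 = 22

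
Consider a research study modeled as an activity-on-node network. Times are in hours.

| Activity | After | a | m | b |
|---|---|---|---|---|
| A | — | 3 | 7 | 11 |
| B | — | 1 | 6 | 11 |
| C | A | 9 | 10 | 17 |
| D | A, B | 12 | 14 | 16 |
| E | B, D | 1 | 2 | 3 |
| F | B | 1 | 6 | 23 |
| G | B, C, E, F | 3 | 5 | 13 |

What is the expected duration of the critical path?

te_A = (3 + 4·7 + 11)/6 = 42/6 = 7
te_B = (1 + 4·6 + 11)/6 = 36/6 = 6
te_C = (9 + 4·10 + 17)/6 = 66/6 = 11
te_D = (12 + 4·14 + 16)/6 = 84/6 = 14
te_E = (1 + 4·2 + 3)/6 = 12/6 = 2
te_F = (1 + 4·6 + 23)/6 = 48/6 = 8
te_G = (3 + 4·5 + 13)/6 = 36/6 = 6

Forward pass:
ES_A = 0; EF_A = 7
ES_B = 0; EF_B = 6
ES_C = 7; EF_C = 7+11 = 18
ES_D = max(EF_A=7, EF_B=6) = 7; EF_D = 7+14 = 21
ES_E = max(EF_B=6, EF_D=21) = 21; EF_E = 21+2 = 23
ES_F = 6; EF_F = 6+8 = 14
ES_G = max(EF_B=6, EF_C=18, EF_E=23, EF_F=14) = 23; EF_G = 23+6 = 29
Expected project duration μ = 29 hours. Critical path: A → D → E → G.

29 hours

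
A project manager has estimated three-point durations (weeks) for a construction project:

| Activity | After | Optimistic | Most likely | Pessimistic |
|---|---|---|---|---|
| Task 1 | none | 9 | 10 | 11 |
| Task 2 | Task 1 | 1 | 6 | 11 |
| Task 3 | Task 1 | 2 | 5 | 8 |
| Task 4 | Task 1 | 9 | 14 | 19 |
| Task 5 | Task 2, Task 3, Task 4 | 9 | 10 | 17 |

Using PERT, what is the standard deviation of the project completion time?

te_Task 1 = (9 + 4·10 + 11)/6 = 60/6 = 10; σ²_Task 1 = ((11−9)/6)² = 0.111
te_Task 2 = (1 + 4·6 + 11)/6 = 36/6 = 6; σ²_Task 2 = ((11−1)/6)² = 2.778
te_Task 3 = (2 + 4·5 + 8)/6 = 30/6 = 5; σ²_Task 3 = ((8−2)/6)² = 1.000
te_Task 4 = (9 + 4·14 + 19)/6 = 84/6 = 14; σ²_Task 4 = ((19−9)/6)² = 2.778
te_Task 5 = (9 + 4·10 + 17)/6 = 66/6 = 11; σ²_Task 5 = ((17−9)/6)² = 1.778

Forward pass:
ES_Task 1 = 0; EF_Task 1 = 10
ES_Task 2 = 10; EF_Task 2 = 10+6 = 16
ES_Task 3 = 10; EF_Task 3 = 10+5 = 15
ES_Task 4 = 10; EF_Task 4 = 10+14 = 24
ES_Task 5 = max(EF_Task 2=16, EF_Task 3=15, EF_Task 4=24) = 24; EF_Task 5 = 24+11 = 35
Expected project duration μ = 35 weeks. Critical path: Task 1 → Task 4 → Task 5.

Variance along critical path = 0.111 + 2.778 + 1.778 = 4.667
σ = √4.667 = 2.160 weeks

2.16 weeks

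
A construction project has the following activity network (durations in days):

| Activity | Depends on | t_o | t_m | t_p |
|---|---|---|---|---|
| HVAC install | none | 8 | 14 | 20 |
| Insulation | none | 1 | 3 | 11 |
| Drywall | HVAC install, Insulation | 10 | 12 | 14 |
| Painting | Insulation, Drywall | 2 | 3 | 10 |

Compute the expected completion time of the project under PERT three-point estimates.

30 days

te_HVAC install = (8 + 4·14 + 20)/6 = 84/6 = 14
te_Insulation = (1 + 4·3 + 11)/6 = 24/6 = 4
te_Drywall = (10 + 4·12 + 14)/6 = 72/6 = 12
te_Painting = (2 + 4·3 + 10)/6 = 24/6 = 4

Forward pass:
ES_HVAC install = 0; EF_HVAC install = 14
ES_Insulation = 0; EF_Insulation = 4
ES_Drywall = max(EF_HVAC install=14, EF_Insulation=4) = 14; EF_Drywall = 14+12 = 26
ES_Painting = max(EF_Insulation=4, EF_Drywall=26) = 26; EF_Painting = 26+4 = 30
Expected project duration μ = 30 days. Critical path: HVAC install → Drywall → Painting.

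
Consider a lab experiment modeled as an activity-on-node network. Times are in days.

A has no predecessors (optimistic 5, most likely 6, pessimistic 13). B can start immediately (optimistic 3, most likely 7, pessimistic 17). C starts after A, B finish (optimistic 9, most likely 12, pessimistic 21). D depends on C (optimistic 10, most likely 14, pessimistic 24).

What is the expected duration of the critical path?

te_A = (5 + 4·6 + 13)/6 = 42/6 = 7
te_B = (3 + 4·7 + 17)/6 = 48/6 = 8
te_C = (9 + 4·12 + 21)/6 = 78/6 = 13
te_D = (10 + 4·14 + 24)/6 = 90/6 = 15

Forward pass:
ES_A = 0; EF_A = 7
ES_B = 0; EF_B = 8
ES_C = max(EF_A=7, EF_B=8) = 8; EF_C = 8+13 = 21
ES_D = 21; EF_D = 21+15 = 36
Expected project duration μ = 36 days. Critical path: B → C → D.

36 days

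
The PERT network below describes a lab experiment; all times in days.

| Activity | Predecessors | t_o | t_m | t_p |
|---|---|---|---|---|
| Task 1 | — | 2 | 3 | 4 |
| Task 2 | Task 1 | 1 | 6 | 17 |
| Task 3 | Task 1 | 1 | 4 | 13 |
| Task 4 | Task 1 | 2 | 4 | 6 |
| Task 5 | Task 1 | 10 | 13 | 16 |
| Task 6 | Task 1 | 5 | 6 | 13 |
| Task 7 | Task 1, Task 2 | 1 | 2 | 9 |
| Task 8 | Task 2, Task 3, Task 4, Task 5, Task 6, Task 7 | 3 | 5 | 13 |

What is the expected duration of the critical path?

te_Task 1 = (2 + 4·3 + 4)/6 = 18/6 = 3
te_Task 2 = (1 + 4·6 + 17)/6 = 42/6 = 7
te_Task 3 = (1 + 4·4 + 13)/6 = 30/6 = 5
te_Task 4 = (2 + 4·4 + 6)/6 = 24/6 = 4
te_Task 5 = (10 + 4·13 + 16)/6 = 78/6 = 13
te_Task 6 = (5 + 4·6 + 13)/6 = 42/6 = 7
te_Task 7 = (1 + 4·2 + 9)/6 = 18/6 = 3
te_Task 8 = (3 + 4·5 + 13)/6 = 36/6 = 6

Forward pass:
ES_Task 1 = 0; EF_Task 1 = 3
ES_Task 2 = 3; EF_Task 2 = 3+7 = 10
ES_Task 3 = 3; EF_Task 3 = 3+5 = 8
ES_Task 4 = 3; EF_Task 4 = 3+4 = 7
ES_Task 5 = 3; EF_Task 5 = 3+13 = 16
ES_Task 6 = 3; EF_Task 6 = 3+7 = 10
ES_Task 7 = max(EF_Task 1=3, EF_Task 2=10) = 10; EF_Task 7 = 10+3 = 13
ES_Task 8 = max(EF_Task 2=10, EF_Task 3=8, EF_Task 4=7, EF_Task 5=16, EF_Task 6=10, EF_Task 7=13) = 16; EF_Task 8 = 16+6 = 22
Expected project duration μ = 22 days. Critical path: Task 1 → Task 5 → Task 8.

22 days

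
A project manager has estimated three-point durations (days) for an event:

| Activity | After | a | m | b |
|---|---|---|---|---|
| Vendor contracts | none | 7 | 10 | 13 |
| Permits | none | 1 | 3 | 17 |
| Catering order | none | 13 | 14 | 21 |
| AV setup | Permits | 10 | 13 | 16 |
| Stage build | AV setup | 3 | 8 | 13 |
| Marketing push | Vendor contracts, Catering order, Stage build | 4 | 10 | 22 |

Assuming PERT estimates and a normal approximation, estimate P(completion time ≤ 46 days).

te_Vendor contracts = (7 + 4·10 + 13)/6 = 60/6 = 10; σ²_Vendor contracts = ((13−7)/6)² = 1.000
te_Permits = (1 + 4·3 + 17)/6 = 30/6 = 5; σ²_Permits = ((17−1)/6)² = 7.111
te_Catering order = (13 + 4·14 + 21)/6 = 90/6 = 15; σ²_Catering order = ((21−13)/6)² = 1.778
te_AV setup = (10 + 4·13 + 16)/6 = 78/6 = 13; σ²_AV setup = ((16−10)/6)² = 1.000
te_Stage build = (3 + 4·8 + 13)/6 = 48/6 = 8; σ²_Stage build = ((13−3)/6)² = 2.778
te_Marketing push = (4 + 4·10 + 22)/6 = 66/6 = 11; σ²_Marketing push = ((22−4)/6)² = 9.000

Forward pass:
ES_Vendor contracts = 0; EF_Vendor contracts = 10
ES_Permits = 0; EF_Permits = 5
ES_Catering order = 0; EF_Catering order = 15
ES_AV setup = 5; EF_AV setup = 5+13 = 18
ES_Stage build = 18; EF_Stage build = 18+8 = 26
ES_Marketing push = max(EF_Vendor contracts=10, EF_Catering order=15, EF_Stage build=26) = 26; EF_Marketing push = 26+11 = 37
Expected project duration μ = 37 days. Critical path: Permits → AV setup → Stage build → Marketing push.

Variance along critical path = 7.111 + 1.000 + 2.778 + 9.000 = 19.889; σ = √19.889 = 4.460 days.
Z = (46 − 37) / 4.460 = 2.018
P(T ≤ 46) = Φ(2.018) ≈ 0.978

0.978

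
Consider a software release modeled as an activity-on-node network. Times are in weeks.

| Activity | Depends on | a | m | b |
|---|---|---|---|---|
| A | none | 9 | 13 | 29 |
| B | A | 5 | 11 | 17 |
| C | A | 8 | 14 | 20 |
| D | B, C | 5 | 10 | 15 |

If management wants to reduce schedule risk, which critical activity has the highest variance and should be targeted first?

A

te_A = (9 + 4·13 + 29)/6 = 90/6 = 15; σ²_A = ((29−9)/6)² = 11.111
te_B = (5 + 4·11 + 17)/6 = 66/6 = 11; σ²_B = ((17−5)/6)² = 4.000
te_C = (8 + 4·14 + 20)/6 = 84/6 = 14; σ²_C = ((20−8)/6)² = 4.000
te_D = (5 + 4·10 + 15)/6 = 60/6 = 10; σ²_D = ((15−5)/6)² = 2.778

Forward pass:
ES_A = 0; EF_A = 15
ES_B = 15; EF_B = 15+11 = 26
ES_C = 15; EF_C = 15+14 = 29
ES_D = max(EF_B=26, EF_C=29) = 29; EF_D = 29+10 = 39
Expected project duration μ = 39 weeks. Critical path: A → C → D.

Variances on critical path: σ²_A=11.111, σ²_C=4.000, σ²_D=2.778.
Largest is σ²_A = 11.111.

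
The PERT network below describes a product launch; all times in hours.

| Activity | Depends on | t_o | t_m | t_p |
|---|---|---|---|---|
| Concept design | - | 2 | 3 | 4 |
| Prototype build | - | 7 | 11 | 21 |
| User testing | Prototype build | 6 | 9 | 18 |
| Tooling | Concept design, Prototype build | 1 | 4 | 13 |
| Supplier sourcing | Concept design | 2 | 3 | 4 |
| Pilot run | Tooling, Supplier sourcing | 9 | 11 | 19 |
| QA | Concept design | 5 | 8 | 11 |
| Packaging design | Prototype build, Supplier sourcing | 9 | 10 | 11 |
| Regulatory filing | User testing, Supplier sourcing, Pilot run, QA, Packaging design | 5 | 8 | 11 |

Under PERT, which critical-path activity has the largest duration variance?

te_Concept design = (2 + 4·3 + 4)/6 = 18/6 = 3; σ²_Concept design = ((4−2)/6)² = 0.111
te_Prototype build = (7 + 4·11 + 21)/6 = 72/6 = 12; σ²_Prototype build = ((21−7)/6)² = 5.444
te_User testing = (6 + 4·9 + 18)/6 = 60/6 = 10; σ²_User testing = ((18−6)/6)² = 4.000
te_Tooling = (1 + 4·4 + 13)/6 = 30/6 = 5; σ²_Tooling = ((13−1)/6)² = 4.000
te_Supplier sourcing = (2 + 4·3 + 4)/6 = 18/6 = 3; σ²_Supplier sourcing = ((4−2)/6)² = 0.111
te_Pilot run = (9 + 4·11 + 19)/6 = 72/6 = 12; σ²_Pilot run = ((19−9)/6)² = 2.778
te_QA = (5 + 4·8 + 11)/6 = 48/6 = 8; σ²_QA = ((11−5)/6)² = 1.000
te_Packaging design = (9 + 4·10 + 11)/6 = 60/6 = 10; σ²_Packaging design = ((11−9)/6)² = 0.111
te_Regulatory filing = (5 + 4·8 + 11)/6 = 48/6 = 8; σ²_Regulatory filing = ((11−5)/6)² = 1.000

Forward pass:
ES_Concept design = 0; EF_Concept design = 3
ES_Prototype build = 0; EF_Prototype build = 12
ES_User testing = 12; EF_User testing = 12+10 = 22
ES_Tooling = max(EF_Concept design=3, EF_Prototype build=12) = 12; EF_Tooling = 12+5 = 17
ES_Supplier sourcing = 3; EF_Supplier sourcing = 3+3 = 6
ES_Pilot run = max(EF_Tooling=17, EF_Supplier sourcing=6) = 17; EF_Pilot run = 17+12 = 29
ES_QA = 3; EF_QA = 3+8 = 11
ES_Packaging design = max(EF_Prototype build=12, EF_Supplier sourcing=6) = 12; EF_Packaging design = 12+10 = 22
ES_Regulatory filing = max(EF_User testing=22, EF_Supplier sourcing=6, EF_Pilot run=29, EF_QA=11, EF_Packaging design=22) = 29; EF_Regulatory filing = 29+8 = 37
Expected project duration μ = 37 hours. Critical path: Prototype build → Tooling → Pilot run → Regulatory filing.

Variances on critical path: σ²_Prototype build=5.444, σ²_Tooling=4.000, σ²_Pilot run=2.778, σ²_Regulatory filing=1.000.
Largest is σ²_Prototype build = 5.444.

Prototype build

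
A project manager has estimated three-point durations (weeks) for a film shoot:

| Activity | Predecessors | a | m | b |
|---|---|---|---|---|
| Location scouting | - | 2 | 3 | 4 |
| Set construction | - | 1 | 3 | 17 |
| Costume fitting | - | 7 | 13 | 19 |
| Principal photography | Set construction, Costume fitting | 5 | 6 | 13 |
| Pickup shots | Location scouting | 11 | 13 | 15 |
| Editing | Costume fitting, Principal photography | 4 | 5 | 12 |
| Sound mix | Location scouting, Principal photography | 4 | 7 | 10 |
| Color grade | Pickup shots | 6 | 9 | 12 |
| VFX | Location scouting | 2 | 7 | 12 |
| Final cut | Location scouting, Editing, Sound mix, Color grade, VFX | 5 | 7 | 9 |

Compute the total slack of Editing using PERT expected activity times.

te_Location scouting = (2 + 4·3 + 4)/6 = 18/6 = 3
te_Set construction = (1 + 4·3 + 17)/6 = 30/6 = 5
te_Costume fitting = (7 + 4·13 + 19)/6 = 78/6 = 13
te_Principal photography = (5 + 4·6 + 13)/6 = 42/6 = 7
te_Pickup shots = (11 + 4·13 + 15)/6 = 78/6 = 13
te_Editing = (4 + 4·5 + 12)/6 = 36/6 = 6
te_Sound mix = (4 + 4·7 + 10)/6 = 42/6 = 7
te_Color grade = (6 + 4·9 + 12)/6 = 54/6 = 9
te_VFX = (2 + 4·7 + 12)/6 = 42/6 = 7
te_Final cut = (5 + 4·7 + 9)/6 = 42/6 = 7

Forward pass:
ES_Location scouting = 0; EF_Location scouting = 3
ES_Set construction = 0; EF_Set construction = 5
ES_Costume fitting = 0; EF_Costume fitting = 13
ES_Principal photography = max(EF_Set construction=5, EF_Costume fitting=13) = 13; EF_Principal photography = 13+7 = 20
ES_Pickup shots = 3; EF_Pickup shots = 3+13 = 16
ES_Editing = max(EF_Costume fitting=13, EF_Principal photography=20) = 20; EF_Editing = 20+6 = 26
ES_Sound mix = max(EF_Location scouting=3, EF_Principal photography=20) = 20; EF_Sound mix = 20+7 = 27
ES_Color grade = 16; EF_Color grade = 16+9 = 25
ES_VFX = 3; EF_VFX = 3+7 = 10
ES_Final cut = max(EF_Location scouting=3, EF_Editing=26, EF_Sound mix=27, EF_Color grade=25, EF_VFX=10) = 27; EF_Final cut = 27+7 = 34
Expected project duration μ = 34 weeks. Critical path: Costume fitting → Principal photography → Sound mix → Final cut.

Backward pass:
LF_Final cut = 34; LS_Final cut = 34−7 = 27
LF_VFX = LS_Final cut = 27; LS_VFX = 27−7 = 20
LF_Color grade = LS_Final cut = 27; LS_Color grade = 27−9 = 18
LF_Sound mix = LS_Final cut = 27; LS_Sound mix = 27−7 = 20
LF_Editing = LS_Final cut = 27; LS_Editing = 27−6 = 21
LF_Pickup shots = LS_Color grade = 18; LS_Pickup shots = 18−13 = 5
LF_Principal photography = min(LS_Editing=21, LS_Sound mix=20) = 20; LS_Principal photography = 20−7 = 13
LF_Costume fitting = min(LS_Principal photography=13, LS_Editing=21) = 13; LS_Costume fitting = 13−13 = 0
LF_Set construction = LS_Principal photography = 13; LS_Set construction = 13−5 = 8
LF_Location scouting = min(LS_Pickup shots=5, LS_Sound mix=20, LS_VFX=20, LS_Final cut=27) = 5; LS_Location scouting = 5−3 = 2
Slack_Editing = LS_Editing − ES_Editing = 21 − 20 = 1

1 weeks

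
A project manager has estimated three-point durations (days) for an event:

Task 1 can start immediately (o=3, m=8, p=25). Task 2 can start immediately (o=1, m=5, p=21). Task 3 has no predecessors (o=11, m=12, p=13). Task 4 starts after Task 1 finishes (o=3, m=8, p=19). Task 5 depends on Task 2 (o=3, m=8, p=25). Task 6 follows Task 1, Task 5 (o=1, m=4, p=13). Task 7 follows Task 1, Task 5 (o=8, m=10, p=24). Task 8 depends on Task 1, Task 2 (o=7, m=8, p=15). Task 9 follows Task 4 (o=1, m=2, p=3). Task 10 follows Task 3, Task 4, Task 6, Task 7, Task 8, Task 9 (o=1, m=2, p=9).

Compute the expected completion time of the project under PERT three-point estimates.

te_Task 1 = (3 + 4·8 + 25)/6 = 60/6 = 10
te_Task 2 = (1 + 4·5 + 21)/6 = 42/6 = 7
te_Task 3 = (11 + 4·12 + 13)/6 = 72/6 = 12
te_Task 4 = (3 + 4·8 + 19)/6 = 54/6 = 9
te_Task 5 = (3 + 4·8 + 25)/6 = 60/6 = 10
te_Task 6 = (1 + 4·4 + 13)/6 = 30/6 = 5
te_Task 7 = (8 + 4·10 + 24)/6 = 72/6 = 12
te_Task 8 = (7 + 4·8 + 15)/6 = 54/6 = 9
te_Task 9 = (1 + 4·2 + 3)/6 = 12/6 = 2
te_Task 10 = (1 + 4·2 + 9)/6 = 18/6 = 3

Forward pass:
ES_Task 1 = 0; EF_Task 1 = 10
ES_Task 2 = 0; EF_Task 2 = 7
ES_Task 3 = 0; EF_Task 3 = 12
ES_Task 4 = 10; EF_Task 4 = 10+9 = 19
ES_Task 5 = 7; EF_Task 5 = 7+10 = 17
ES_Task 6 = max(EF_Task 1=10, EF_Task 5=17) = 17; EF_Task 6 = 17+5 = 22
ES_Task 7 = max(EF_Task 1=10, EF_Task 5=17) = 17; EF_Task 7 = 17+12 = 29
ES_Task 8 = max(EF_Task 1=10, EF_Task 2=7) = 10; EF_Task 8 = 10+9 = 19
ES_Task 9 = 19; EF_Task 9 = 19+2 = 21
ES_Task 10 = max(EF_Task 3=12, EF_Task 4=19, EF_Task 6=22, EF_Task 7=29, EF_Task 8=19, EF_Task 9=21) = 29; EF_Task 10 = 29+3 = 32
Expected project duration μ = 32 days. Critical path: Task 2 → Task 5 → Task 7 → Task 10.

32 days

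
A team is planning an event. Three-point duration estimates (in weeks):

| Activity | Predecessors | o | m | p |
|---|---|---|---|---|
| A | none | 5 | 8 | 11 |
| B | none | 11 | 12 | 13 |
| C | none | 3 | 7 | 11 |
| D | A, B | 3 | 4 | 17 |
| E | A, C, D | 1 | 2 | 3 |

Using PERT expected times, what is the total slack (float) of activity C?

te_A = (5 + 4·8 + 11)/6 = 48/6 = 8
te_B = (11 + 4·12 + 13)/6 = 72/6 = 12
te_C = (3 + 4·7 + 11)/6 = 42/6 = 7
te_D = (3 + 4·4 + 17)/6 = 36/6 = 6
te_E = (1 + 4·2 + 3)/6 = 12/6 = 2

Forward pass:
ES_A = 0; EF_A = 8
ES_B = 0; EF_B = 12
ES_C = 0; EF_C = 7
ES_D = max(EF_A=8, EF_B=12) = 12; EF_D = 12+6 = 18
ES_E = max(EF_A=8, EF_C=7, EF_D=18) = 18; EF_E = 18+2 = 20
Expected project duration μ = 20 weeks. Critical path: B → D → E.

Backward pass:
LF_E = 20; LS_E = 20−2 = 18
LF_D = LS_E = 18; LS_D = 18−6 = 12
LF_C = LS_E = 18; LS_C = 18−7 = 11
LF_B = LS_D = 12; LS_B = 12−12 = 0
LF_A = min(LS_D=12, LS_E=18) = 12; LS_A = 12−8 = 4
Slack_C = LS_C − ES_C = 11 − 0 = 11

11 weeks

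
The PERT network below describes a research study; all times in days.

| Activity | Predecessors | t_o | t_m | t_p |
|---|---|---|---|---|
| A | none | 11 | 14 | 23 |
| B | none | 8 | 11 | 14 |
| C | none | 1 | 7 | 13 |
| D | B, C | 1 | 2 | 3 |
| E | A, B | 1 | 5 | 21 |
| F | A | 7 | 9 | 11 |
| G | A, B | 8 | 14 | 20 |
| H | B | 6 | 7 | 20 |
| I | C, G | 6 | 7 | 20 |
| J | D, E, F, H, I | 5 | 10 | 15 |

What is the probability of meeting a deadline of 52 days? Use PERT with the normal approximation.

te_A = (11 + 4·14 + 23)/6 = 90/6 = 15; σ²_A = ((23−11)/6)² = 4.000
te_B = (8 + 4·11 + 14)/6 = 66/6 = 11; σ²_B = ((14−8)/6)² = 1.000
te_C = (1 + 4·7 + 13)/6 = 42/6 = 7; σ²_C = ((13−1)/6)² = 4.000
te_D = (1 + 4·2 + 3)/6 = 12/6 = 2; σ²_D = ((3−1)/6)² = 0.111
te_E = (1 + 4·5 + 21)/6 = 42/6 = 7; σ²_E = ((21−1)/6)² = 11.111
te_F = (7 + 4·9 + 11)/6 = 54/6 = 9; σ²_F = ((11−7)/6)² = 0.444
te_G = (8 + 4·14 + 20)/6 = 84/6 = 14; σ²_G = ((20−8)/6)² = 4.000
te_H = (6 + 4·7 + 20)/6 = 54/6 = 9; σ²_H = ((20−6)/6)² = 5.444
te_I = (6 + 4·7 + 20)/6 = 54/6 = 9; σ²_I = ((20−6)/6)² = 5.444
te_J = (5 + 4·10 + 15)/6 = 60/6 = 10; σ²_J = ((15−5)/6)² = 2.778

Forward pass:
ES_A = 0; EF_A = 15
ES_B = 0; EF_B = 11
ES_C = 0; EF_C = 7
ES_D = max(EF_B=11, EF_C=7) = 11; EF_D = 11+2 = 13
ES_E = max(EF_A=15, EF_B=11) = 15; EF_E = 15+7 = 22
ES_F = 15; EF_F = 15+9 = 24
ES_G = max(EF_A=15, EF_B=11) = 15; EF_G = 15+14 = 29
ES_H = 11; EF_H = 11+9 = 20
ES_I = max(EF_C=7, EF_G=29) = 29; EF_I = 29+9 = 38
ES_J = max(EF_D=13, EF_E=22, EF_F=24, EF_H=20, EF_I=38) = 38; EF_J = 38+10 = 48
Expected project duration μ = 48 days. Critical path: A → G → I → J.

Variance along critical path = 4.000 + 4.000 + 5.444 + 2.778 = 16.222; σ = √16.222 = 4.028 days.
Z = (52 − 48) / 4.028 = 0.993
P(T ≤ 52) = Φ(0.993) ≈ 0.840

0.840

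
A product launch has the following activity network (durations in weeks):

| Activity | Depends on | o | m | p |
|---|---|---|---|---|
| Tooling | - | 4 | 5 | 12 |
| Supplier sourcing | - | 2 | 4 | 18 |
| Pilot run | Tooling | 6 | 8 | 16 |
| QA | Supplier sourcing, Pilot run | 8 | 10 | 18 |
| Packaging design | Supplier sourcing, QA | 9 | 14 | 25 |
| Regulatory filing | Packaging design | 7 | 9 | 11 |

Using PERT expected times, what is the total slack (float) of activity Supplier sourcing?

9 weeks

te_Tooling = (4 + 4·5 + 12)/6 = 36/6 = 6
te_Supplier sourcing = (2 + 4·4 + 18)/6 = 36/6 = 6
te_Pilot run = (6 + 4·8 + 16)/6 = 54/6 = 9
te_QA = (8 + 4·10 + 18)/6 = 66/6 = 11
te_Packaging design = (9 + 4·14 + 25)/6 = 90/6 = 15
te_Regulatory filing = (7 + 4·9 + 11)/6 = 54/6 = 9

Forward pass:
ES_Tooling = 0; EF_Tooling = 6
ES_Supplier sourcing = 0; EF_Supplier sourcing = 6
ES_Pilot run = 6; EF_Pilot run = 6+9 = 15
ES_QA = max(EF_Supplier sourcing=6, EF_Pilot run=15) = 15; EF_QA = 15+11 = 26
ES_Packaging design = max(EF_Supplier sourcing=6, EF_QA=26) = 26; EF_Packaging design = 26+15 = 41
ES_Regulatory filing = 41; EF_Regulatory filing = 41+9 = 50
Expected project duration μ = 50 weeks. Critical path: Tooling → Pilot run → QA → Packaging design → Regulatory filing.

Backward pass:
LF_Regulatory filing = 50; LS_Regulatory filing = 50−9 = 41
LF_Packaging design = LS_Regulatory filing = 41; LS_Packaging design = 41−15 = 26
LF_QA = LS_Packaging design = 26; LS_QA = 26−11 = 15
LF_Pilot run = LS_QA = 15; LS_Pilot run = 15−9 = 6
LF_Supplier sourcing = min(LS_QA=15, LS_Packaging design=26) = 15; LS_Supplier sourcing = 15−6 = 9
LF_Tooling = LS_Pilot run = 6; LS_Tooling = 6−6 = 0
Slack_Supplier sourcing = LS_Supplier sourcing − ES_Supplier sourcing = 9 − 0 = 9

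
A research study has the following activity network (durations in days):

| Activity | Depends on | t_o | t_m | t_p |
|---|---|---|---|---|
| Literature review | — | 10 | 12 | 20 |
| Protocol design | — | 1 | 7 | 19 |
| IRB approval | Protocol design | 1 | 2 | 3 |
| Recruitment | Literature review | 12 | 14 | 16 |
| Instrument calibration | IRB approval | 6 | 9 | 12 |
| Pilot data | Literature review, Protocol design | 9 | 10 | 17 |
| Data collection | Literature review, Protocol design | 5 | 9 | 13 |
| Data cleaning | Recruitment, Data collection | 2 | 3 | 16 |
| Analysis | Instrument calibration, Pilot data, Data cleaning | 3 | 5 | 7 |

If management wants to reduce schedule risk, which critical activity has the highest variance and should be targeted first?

te_Literature review = (10 + 4·12 + 20)/6 = 78/6 = 13; σ²_Literature review = ((20−10)/6)² = 2.778
te_Protocol design = (1 + 4·7 + 19)/6 = 48/6 = 8; σ²_Protocol design = ((19−1)/6)² = 9.000
te_IRB approval = (1 + 4·2 + 3)/6 = 12/6 = 2; σ²_IRB approval = ((3−1)/6)² = 0.111
te_Recruitment = (12 + 4·14 + 16)/6 = 84/6 = 14; σ²_Recruitment = ((16−12)/6)² = 0.444
te_Instrument calibration = (6 + 4·9 + 12)/6 = 54/6 = 9; σ²_Instrument calibration = ((12−6)/6)² = 1.000
te_Pilot data = (9 + 4·10 + 17)/6 = 66/6 = 11; σ²_Pilot data = ((17−9)/6)² = 1.778
te_Data collection = (5 + 4·9 + 13)/6 = 54/6 = 9; σ²_Data collection = ((13−5)/6)² = 1.778
te_Data cleaning = (2 + 4·3 + 16)/6 = 30/6 = 5; σ²_Data cleaning = ((16−2)/6)² = 5.444
te_Analysis = (3 + 4·5 + 7)/6 = 30/6 = 5; σ²_Analysis = ((7−3)/6)² = 0.444

Forward pass:
ES_Literature review = 0; EF_Literature review = 13
ES_Protocol design = 0; EF_Protocol design = 8
ES_IRB approval = 8; EF_IRB approval = 8+2 = 10
ES_Recruitment = 13; EF_Recruitment = 13+14 = 27
ES_Instrument calibration = 10; EF_Instrument calibration = 10+9 = 19
ES_Pilot data = max(EF_Literature review=13, EF_Protocol design=8) = 13; EF_Pilot data = 13+11 = 24
ES_Data collection = max(EF_Literature review=13, EF_Protocol design=8) = 13; EF_Data collection = 13+9 = 22
ES_Data cleaning = max(EF_Recruitment=27, EF_Data collection=22) = 27; EF_Data cleaning = 27+5 = 32
ES_Analysis = max(EF_Instrument calibration=19, EF_Pilot data=24, EF_Data cleaning=32) = 32; EF_Analysis = 32+5 = 37
Expected project duration μ = 37 days. Critical path: Literature review → Recruitment → Data cleaning → Analysis.

Variances on critical path: σ²_Literature review=2.778, σ²_Recruitment=0.444, σ²_Data cleaning=5.444, σ²_Analysis=0.444.
Largest is σ²_Data cleaning = 5.444.

Data cleaning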